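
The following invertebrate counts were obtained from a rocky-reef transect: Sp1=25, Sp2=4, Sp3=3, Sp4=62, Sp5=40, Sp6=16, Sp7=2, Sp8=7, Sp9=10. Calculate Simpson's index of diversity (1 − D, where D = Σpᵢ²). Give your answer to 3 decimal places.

0.772

Total N = 25+4+3+62+40+16+2+7+10 = 169, so the proportions are 0.14793, 0.02367, 0.01775, 0.36686, 0.23669, 0.09467, 0.01183, 0.04142, 0.05917 (working shown to 5 dp, full precision carried).
D = 0.14793² + 0.02367² + 0.01775² + 0.36686² + 0.23669² + 0.09467² + 0.01183² + 0.04142² + 0.05917² = 0.02188 + 0.00056 + 0.00032 + 0.13459 + 0.05602 + 0.00896 + 0.00014 + 0.00172 + 0.00350 = 0.22769.
So 1 − D = 0.77231, i.e. 0.772 to 3 decimal places.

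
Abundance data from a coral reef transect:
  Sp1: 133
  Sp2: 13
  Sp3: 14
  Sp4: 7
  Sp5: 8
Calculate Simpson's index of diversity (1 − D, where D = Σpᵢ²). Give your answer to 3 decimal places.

0.407

Total N = 133+13+14+7+8 = 175, so the proportions are 0.76, 0.07429, 0.08, 0.04, 0.04571 (working shown to 5 dp, full precision carried).
D = 0.76² + 0.07429² + 0.08² + 0.04² + 0.04571² = 0.57760 + 0.00552 + 0.00640 + 0.00160 + 0.00209 = 0.59321.
So 1 − D = 0.40679, i.e. 0.407 to 3 decimal places.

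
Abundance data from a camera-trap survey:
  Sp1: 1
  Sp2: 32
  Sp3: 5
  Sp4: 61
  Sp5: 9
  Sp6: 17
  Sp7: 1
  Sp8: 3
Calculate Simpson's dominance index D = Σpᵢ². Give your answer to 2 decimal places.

Total N = 1+32+5+61+9+17+1+3 = 129, so the proportions are 0.0078, 0.2481, 0.0388, 0.4729, 0.0698, 0.1318, 0.0078, 0.0233 (working shown to 4 dp, full precision carried).
D = 0.0078² + 0.2481² + 0.0388² + 0.4729² + 0.0698² + 0.1318² + 0.0078² + 0.0233² = 0.0001 + 0.0615 + 0.0015 + 0.2236 + 0.0049 + 0.0174 + 0.0001 + 0.0005 = 0.3095.
To 2 decimal places, D = 0.31.

0.31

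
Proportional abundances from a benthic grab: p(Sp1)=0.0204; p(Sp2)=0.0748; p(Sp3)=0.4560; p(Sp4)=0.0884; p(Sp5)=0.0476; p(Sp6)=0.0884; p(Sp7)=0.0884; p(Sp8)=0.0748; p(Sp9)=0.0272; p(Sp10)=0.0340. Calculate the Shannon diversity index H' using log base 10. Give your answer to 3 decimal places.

Each pᵢ log₁₀ pᵢ term (working shown to 5 dp, full precision carried): 0.0204×(-1.69037)=-0.03448, 0.0748×(-1.12610)=-0.08423, 0.456×(-0.34104)=-0.15551, 0.0884×(-1.05355)=-0.09313, 0.0476×(-1.32239)=-0.06295, 0.0884×(-1.05355)=-0.09313, 0.0884×(-1.05355)=-0.09313, 0.0748×(-1.12610)=-0.08423, 0.0272×(-1.56543)=-0.04258, 0.034×(-1.46852)=-0.04993.
Sum = -0.79332, so H' = 0.793.

0.793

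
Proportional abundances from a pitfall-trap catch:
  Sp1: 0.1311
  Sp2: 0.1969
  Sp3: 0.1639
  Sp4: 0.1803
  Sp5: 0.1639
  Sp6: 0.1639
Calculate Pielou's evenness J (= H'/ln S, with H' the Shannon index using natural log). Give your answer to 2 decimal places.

1.00

H' = −Σ pᵢ ln pᵢ = −((-0.2664) + (-0.3200) + (-0.2964) + (-0.3089) + (-0.2964) + (-0.2964)) = 1.7845 (working shown to 4 dp, full precision carried).
With S = 6 species, ln S = 1.7918, so J = 1.7845/1.7918 = 0.9959, i.e. 1.00 to 2 decimal places.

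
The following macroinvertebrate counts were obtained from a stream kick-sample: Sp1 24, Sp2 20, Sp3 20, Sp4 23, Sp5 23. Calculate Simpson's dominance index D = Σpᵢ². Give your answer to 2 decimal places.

Total N = 24+20+20+23+23 = 110, so the proportions are 0.2182, 0.1818, 0.1818, 0.2091, 0.2091 (working shown to 4 dp, full precision carried).
D = 0.2182² + 0.1818² + 0.1818² + 0.2091² + 0.2091² = 0.0476 + 0.0331 + 0.0331 + 0.0437 + 0.0437 = 0.2012.
To 2 decimal places, D = 0.20.

0.20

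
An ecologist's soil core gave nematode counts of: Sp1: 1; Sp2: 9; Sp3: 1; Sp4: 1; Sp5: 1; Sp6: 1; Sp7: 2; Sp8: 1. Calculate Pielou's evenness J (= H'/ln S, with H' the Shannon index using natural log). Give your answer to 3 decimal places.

Total N = 1+9+1+1+1+1+2+1 = 17, so the proportions are 0.05882, 0.52941, 0.05882, 0.05882, 0.05882, 0.05882, 0.11765, 0.05882 (working shown to 5 dp, full precision carried).
H' = −Σ pᵢ ln pᵢ = −((-0.16666) + (-0.33670) + (-0.16666) + (-0.16666) + (-0.16666) + (-0.16666) + (-0.25177) + (-0.16666)) = 1.58843.
With S = 8 species, ln S = 2.07944, so J = 1.58843/2.07944 = 0.76387, i.e. 0.764 to 3 decimal places.

0.764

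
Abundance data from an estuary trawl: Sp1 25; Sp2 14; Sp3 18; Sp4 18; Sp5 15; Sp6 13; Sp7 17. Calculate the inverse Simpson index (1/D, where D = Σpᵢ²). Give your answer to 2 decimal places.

6.69

Total N = 25+14+18+18+15+13+17 = 120, so the proportions are 0.208333, 0.116667, 0.15, 0.15, 0.125, 0.108333, 0.141667 (working shown to 6 dp, full precision carried).
D = 0.208333² + 0.116667² + 0.15² + 0.15² + 0.125² + 0.108333² + 0.141667² = 0.043403 + 0.013611 + 0.022500 + 0.022500 + 0.015625 + 0.011736 + 0.020069 = 0.149444.
So 1/D = 6.6914, i.e. 6.69 to 2 decimal places.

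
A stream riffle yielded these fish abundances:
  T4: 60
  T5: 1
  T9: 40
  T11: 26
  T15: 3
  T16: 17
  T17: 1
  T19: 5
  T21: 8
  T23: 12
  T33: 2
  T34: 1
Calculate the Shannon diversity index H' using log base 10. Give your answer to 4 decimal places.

0.8013

Total N = 60+1+40+26+3+17+1+5+8+12+2+1 = 176, so the proportions are 0.340909, 0.005682, 0.227273, 0.147727, 0.017045, 0.096591, 0.005682, 0.028409, 0.045455, 0.068182, 0.011364, 0.005682 (working shown to 6 dp, full precision carried).
Each pᵢ log₁₀ pᵢ term: 0.340909×(-0.467361)=-0.159328, 0.005682×(-2.245513)=-0.012759, 0.227273×(-0.643453)=-0.146239, 0.147727×(-0.830539)=-0.122693, 0.017045×(-1.768391)=-0.030143, 0.096591×(-1.015064)=-0.098046, 0.005682×(-2.245513)=-0.012759, 0.028409×(-1.546543)=-0.043936, 0.045455×(-1.342423)=-0.061019, 0.068182×(-1.166331)=-0.079523, 0.011364×(-1.944483)=-0.022096, 0.005682×(-2.245513)=-0.012759.
Sum = -0.801299, so H' = 0.8013.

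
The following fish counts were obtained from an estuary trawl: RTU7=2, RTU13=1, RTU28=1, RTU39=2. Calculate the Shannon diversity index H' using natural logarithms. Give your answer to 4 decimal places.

1.3297

Total N = 2+1+1+2 = 6, so the proportions are 0.333333, 0.166667, 0.166667, 0.333333 (working shown to 6 dp, full precision carried).
Each pᵢ ln pᵢ term: 0.333333×(-1.098612)=-0.366204, 0.166667×(-1.791759)=-0.298627, 0.166667×(-1.791759)=-0.298627, 0.333333×(-1.098612)=-0.366204.
Sum = -1.329661, so H' = 1.3297.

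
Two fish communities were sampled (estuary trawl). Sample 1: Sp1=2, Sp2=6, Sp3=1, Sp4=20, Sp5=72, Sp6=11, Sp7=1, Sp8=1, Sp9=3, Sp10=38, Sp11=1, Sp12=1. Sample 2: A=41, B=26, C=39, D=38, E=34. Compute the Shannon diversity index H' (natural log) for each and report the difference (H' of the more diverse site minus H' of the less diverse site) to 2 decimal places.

Sample 1: N=157, proportions 0.0127, 0.0382, 0.0064, 0.1274, 0.4586, 0.0701, 0.0064, 0.0064, 0.0191, 0.242, 0.0064, 0.0064, giving H' = 1.5666 (working shown to 4 dp, full precision carried).
Sample 2: N=178, proportions 0.2303, 0.1461, 0.2191, 0.2135, 0.191, giving H' = 1.5977.
Difference = |1.5666 − 1.5977| = 0.0311, i.e. 0.03 to 2 decimal places.

0.03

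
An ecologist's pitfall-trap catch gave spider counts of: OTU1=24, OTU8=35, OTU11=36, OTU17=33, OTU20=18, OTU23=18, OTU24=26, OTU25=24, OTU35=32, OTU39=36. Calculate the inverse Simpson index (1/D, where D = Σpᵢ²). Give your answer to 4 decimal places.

Total N = 24+35+36+33+18+18+26+24+32+36 = 282, so the proportions are 0.08510638, 0.12411348, 0.12765957, 0.11702128, 0.06382979, 0.06382979, 0.09219858, 0.08510638, 0.11347518, 0.12765957 (working shown to 8 dp, full precision carried).
D = 0.08510638² + 0.12411348² + 0.12765957² + 0.11702128² + 0.06382979² + 0.06382979² + 0.09219858² + 0.08510638² + 0.11347518² + 0.12765957² = 0.00724310 + 0.01540415 + 0.01629697 + 0.01369398 + 0.00407424 + 0.00407424 + 0.00850058 + 0.00724310 + 0.01287662 + 0.01629697 = 0.10570394.
So 1/D = 9.460385, i.e. 9.4604 to 4 decimal places.

9.4604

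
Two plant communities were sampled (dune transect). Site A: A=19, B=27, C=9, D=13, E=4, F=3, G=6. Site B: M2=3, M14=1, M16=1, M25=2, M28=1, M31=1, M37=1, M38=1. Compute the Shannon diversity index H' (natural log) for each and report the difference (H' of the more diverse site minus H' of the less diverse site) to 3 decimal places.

0.265

Site A: N=81, proportions 0.23457, 0.33333, 0.11111, 0.16049, 0.04938, 0.03704, 0.07407, giving H' = 1.70750 (working shown to 5 dp, full precision carried).
Site B: N=11, proportions 0.27273, 0.09091, 0.09091, 0.18182, 0.09091, 0.09091, 0.09091, 0.09091, giving H' = 1.97225.
Difference = |1.70750 − 1.97225| = 0.26475, i.e. 0.265 to 3 decimal places.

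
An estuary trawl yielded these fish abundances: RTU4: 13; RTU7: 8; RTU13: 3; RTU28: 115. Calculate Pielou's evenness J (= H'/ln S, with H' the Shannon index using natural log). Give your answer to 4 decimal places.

Total N = 13+8+3+115 = 139, so the proportions are 0.093525, 0.057554, 0.021583, 0.827338 (working shown to 6 dp, full precision carried).
H' = −Σ pᵢ ln pᵢ = −((-0.221610) + (-0.164318) + (-0.082788) + (-0.156815)) = 0.625532.
With S = 4 species, ln S = 1.386294, so J = 0.625532/1.386294 = 0.451226, i.e. 0.4512 to 4 decimal places.

0.4512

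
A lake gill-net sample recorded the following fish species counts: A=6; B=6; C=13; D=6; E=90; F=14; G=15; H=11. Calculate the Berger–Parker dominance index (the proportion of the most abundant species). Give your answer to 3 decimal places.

0.559

Total N = 6+6+13+6+90+14+15+11 = 161, so the proportions are 0.03727, 0.03727, 0.08075, 0.03727, 0.55901, 0.08696, 0.09317, 0.06832 (working shown to 5 dp, full precision carried).
The largest proportion is 0.55901, i.e. d = 0.559 to 3 decimal places.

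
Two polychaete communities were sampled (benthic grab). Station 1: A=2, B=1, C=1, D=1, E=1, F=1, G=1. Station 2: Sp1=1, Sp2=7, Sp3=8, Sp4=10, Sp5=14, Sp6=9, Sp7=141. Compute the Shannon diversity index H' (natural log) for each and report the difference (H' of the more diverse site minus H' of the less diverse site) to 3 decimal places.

Station 1: N=8, proportions 0.25, 0.125, 0.125, 0.125, 0.125, 0.125, 0.125, giving H' = 1.90615 (working shown to 5 dp, full precision carried).
Station 2: N=190, proportions 0.00526, 0.03684, 0.04211, 0.05263, 0.07368, 0.04737, 0.74211, giving H' = 0.99555.
Difference = |1.90615 − 0.99555| = 0.91060, i.e. 0.911 to 3 decimal places.

0.911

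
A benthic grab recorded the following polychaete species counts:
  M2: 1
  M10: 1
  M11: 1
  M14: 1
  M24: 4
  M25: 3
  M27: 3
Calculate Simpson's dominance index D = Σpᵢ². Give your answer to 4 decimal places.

0.1939

Total N = 1+1+1+1+4+3+3 = 14, so the proportions are 0.071429, 0.071429, 0.071429, 0.071429, 0.285714, 0.214286, 0.214286 (working shown to 6 dp, full precision carried).
D = 0.071429² + 0.071429² + 0.071429² + 0.071429² + 0.285714² + 0.214286² + 0.214286² = 0.005102 + 0.005102 + 0.005102 + 0.005102 + 0.081633 + 0.045918 + 0.045918 = 0.193878.
To 4 decimal places, D = 0.1939.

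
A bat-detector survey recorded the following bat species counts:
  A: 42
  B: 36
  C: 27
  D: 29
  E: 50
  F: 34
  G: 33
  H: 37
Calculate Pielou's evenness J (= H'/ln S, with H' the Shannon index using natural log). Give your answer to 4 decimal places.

0.9915

Total N = 42+36+27+29+50+34+33+37 = 288, so the proportions are 0.1458333, 0.125, 0.09375, 0.1006944, 0.1736111, 0.1180556, 0.1145833, 0.1284722 (working shown to 7 dp, full precision carried).
H' = −Σ pᵢ ln pᵢ = −((-0.2807716) + (-0.2599302) + (-0.2219178) + (-0.2311607) + (-0.3039822) + (-0.2522375) + (-0.2482394) + (-0.2636305)) = 2.0618699.
With S = 8 species, ln S = 2.0794415, so J = 2.0618699/2.0794415 = 0.9915498, i.e. 0.9915 to 4 decimal places.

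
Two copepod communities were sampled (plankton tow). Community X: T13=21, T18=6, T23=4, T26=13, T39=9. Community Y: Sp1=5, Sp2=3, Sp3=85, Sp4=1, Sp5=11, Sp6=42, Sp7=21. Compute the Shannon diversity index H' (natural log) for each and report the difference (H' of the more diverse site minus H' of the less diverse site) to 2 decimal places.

Community X: N=53, proportions 0.3962, 0.1132, 0.0755, 0.2453, 0.1698, giving H' = 1.4543 (working shown to 4 dp, full precision carried).
Community Y: N=168, proportions 0.0298, 0.0179, 0.506, 0.006, 0.0655, 0.25, 0.125, giving H' = 1.3367.
Difference = |1.4543 − 1.3367| = 0.1176, i.e. 0.12 to 2 decimal places.

0.12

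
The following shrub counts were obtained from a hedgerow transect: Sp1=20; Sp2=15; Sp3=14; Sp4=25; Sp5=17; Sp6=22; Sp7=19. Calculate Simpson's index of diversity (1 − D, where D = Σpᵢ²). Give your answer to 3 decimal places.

0.852

Total N = 20+15+14+25+17+22+19 = 132, so the proportions are 0.15152, 0.11364, 0.10606, 0.18939, 0.12879, 0.16667, 0.14394 (working shown to 5 dp, full precision carried).
D = 0.15152² + 0.11364² + 0.10606² + 0.18939² + 0.12879² + 0.16667² + 0.14394² = 0.02296 + 0.01291 + 0.01125 + 0.03587 + 0.01659 + 0.02778 + 0.02072 = 0.14807.
So 1 − D = 0.85193, i.e. 0.852 to 3 decimal places.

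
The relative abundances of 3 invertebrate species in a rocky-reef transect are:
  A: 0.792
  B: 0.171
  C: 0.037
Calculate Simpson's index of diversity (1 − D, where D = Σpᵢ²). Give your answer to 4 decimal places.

0.3421

D = 0.792² + 0.171² + 0.037² = 0.627264 + 0.029241 + 0.001369 = 0.657874 (working shown to 6 dp, full precision carried).
So 1 − D = 0.342126, i.e. 0.3421 to 4 decimal places.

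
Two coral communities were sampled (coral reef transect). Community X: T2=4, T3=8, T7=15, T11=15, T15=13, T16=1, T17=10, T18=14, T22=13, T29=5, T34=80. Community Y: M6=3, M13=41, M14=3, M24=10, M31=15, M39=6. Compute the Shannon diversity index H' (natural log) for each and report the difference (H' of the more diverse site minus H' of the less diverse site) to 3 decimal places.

0.508

Community X: N=178, proportions 0.02247, 0.04494, 0.08427, 0.08427, 0.07303, 0.00562, 0.05618, 0.07865, 0.07303, 0.02809, 0.44944, giving H' = 1.87452 (working shown to 5 dp, full precision carried).
Community Y: N=78, proportions 0.03846, 0.52564, 0.03846, 0.12821, 0.19231, 0.07692, giving H' = 1.36638.
Difference = |1.87452 − 1.36638| = 0.50814, i.e. 0.508 to 3 decimal places.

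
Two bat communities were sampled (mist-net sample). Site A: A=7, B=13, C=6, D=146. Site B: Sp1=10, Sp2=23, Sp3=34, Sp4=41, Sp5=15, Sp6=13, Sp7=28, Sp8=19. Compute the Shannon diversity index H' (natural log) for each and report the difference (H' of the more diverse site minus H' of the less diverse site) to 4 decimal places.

1.4010

Site A: N=172, proportions 0.040698, 0.075581, 0.034884, 0.848837, giving H' = 0.581664 (working shown to 6 dp, full precision carried).
Site B: N=183, proportions 0.054645, 0.125683, 0.185792, 0.224044, 0.081967, 0.071038, 0.153005, 0.103825, giving H' = 1.982677.
Difference = |0.581664 − 1.982677| = 1.401013, i.e. 1.4010 to 4 decimal places.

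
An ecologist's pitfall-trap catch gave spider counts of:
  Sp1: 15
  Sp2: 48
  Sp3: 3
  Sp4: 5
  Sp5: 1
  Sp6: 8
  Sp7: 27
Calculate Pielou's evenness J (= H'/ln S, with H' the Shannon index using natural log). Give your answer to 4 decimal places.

0.7521

Total N = 15+48+3+5+1+8+27 = 107, so the proportions are 0.140187, 0.448598, 0.028037, 0.046729, 0.009346, 0.074766, 0.252336 (working shown to 6 dp, full precision carried).
H' = −Σ pᵢ ln pᵢ = −((-0.275436) + (-0.359609) + (-0.100212) + (-0.143149) + (-0.043671) + (-0.193898) + (-0.347465)) = 1.463440.
With S = 7 species, ln S = 1.945910, so J = 1.463440/1.945910 = 0.752060, i.e. 0.7521 to 4 decimal places.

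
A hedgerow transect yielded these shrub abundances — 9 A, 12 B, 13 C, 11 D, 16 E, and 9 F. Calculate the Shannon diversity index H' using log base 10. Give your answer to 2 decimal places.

0.77

Total N = 9+12+13+11+16+9 = 70, so the proportions are 0.1286, 0.1714, 0.1857, 0.1571, 0.2286, 0.1286 (working shown to 4 dp, full precision carried).
Each pᵢ log₁₀ pᵢ term: 0.1286×(-0.8909)=-0.1145, 0.1714×(-0.7659)=-0.1313, 0.1857×(-0.7312)=-0.1358, 0.1571×(-0.8037)=-0.1263, 0.2286×(-0.6410)=-0.1465, 0.1286×(-0.8909)=-0.1145.
Sum = -0.7690, so H' = 0.77.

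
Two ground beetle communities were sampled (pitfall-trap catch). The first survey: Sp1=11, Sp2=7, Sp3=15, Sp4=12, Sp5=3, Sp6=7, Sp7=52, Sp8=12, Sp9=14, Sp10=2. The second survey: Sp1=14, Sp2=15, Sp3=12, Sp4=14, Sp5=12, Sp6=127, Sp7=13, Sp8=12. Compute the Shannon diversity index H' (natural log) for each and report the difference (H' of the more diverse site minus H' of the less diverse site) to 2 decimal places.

The first survey: N=135, proportions 0.08148, 0.05185, 0.11111, 0.08889, 0.02222, 0.05185, 0.38519, 0.08889, 0.1037, 0.01481, giving H' = 1.93511 (working shown to 5 dp, full precision carried).
The second survey: N=219, proportions 0.06393, 0.06849, 0.05479, 0.06393, 0.05479, 0.57991, 0.05936, 0.05479, giving H' = 1.49625.
Difference = |1.93511 − 1.49625| = 0.43886, i.e. 0.44 to 2 decimal places.

0.44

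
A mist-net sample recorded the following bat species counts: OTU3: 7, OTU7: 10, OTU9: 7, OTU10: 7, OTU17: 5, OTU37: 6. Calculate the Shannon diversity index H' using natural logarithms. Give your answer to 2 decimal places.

1.77

Total N = 7+10+7+7+5+6 = 42, so the proportions are 0.1667, 0.2381, 0.1667, 0.1667, 0.119, 0.1429 (working shown to 4 dp, full precision carried).
Each pᵢ ln pᵢ term: 0.1667×(-1.7918)=-0.2986, 0.2381×(-1.4351)=-0.3417, 0.1667×(-1.7918)=-0.2986, 0.1667×(-1.7918)=-0.2986, 0.119×(-2.1282)=-0.2534, 0.1429×(-1.9459)=-0.2780.
Sum = -1.7689, so H' = 1.77.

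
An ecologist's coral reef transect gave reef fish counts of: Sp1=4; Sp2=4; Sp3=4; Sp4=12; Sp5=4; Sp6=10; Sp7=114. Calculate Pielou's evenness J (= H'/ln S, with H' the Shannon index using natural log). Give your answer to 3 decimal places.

Total N = 4+4+4+12+4+10+114 = 152, so the proportions are 0.02632, 0.02632, 0.02632, 0.07895, 0.02632, 0.06579, 0.75 (working shown to 5 dp, full precision carried).
H' = −Σ pᵢ ln pᵢ = −((-0.09573) + (-0.09573) + (-0.09573) + (-0.20045) + (-0.09573) + (-0.17903) + (-0.21576)) = 0.97814.
With S = 7 species, ln S = 1.94591, so J = 0.97814/1.94591 = 0.50267, i.e. 0.503 to 3 decimal places.

0.503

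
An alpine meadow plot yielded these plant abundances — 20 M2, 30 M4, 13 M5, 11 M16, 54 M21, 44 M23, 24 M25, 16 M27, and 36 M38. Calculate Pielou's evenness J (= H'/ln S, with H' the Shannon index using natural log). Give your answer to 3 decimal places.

0.943

Total N = 20+30+13+11+54+44+24+16+36 = 248, so the proportions are 0.08065, 0.12097, 0.05242, 0.04435, 0.21774, 0.17742, 0.09677, 0.06452, 0.14516 (working shown to 5 dp, full precision carried).
H' = −Σ pᵢ ln pᵢ = −((-0.20304) + (-0.25551) + (-0.15456) + (-0.13819) + (-0.33194) + (-0.30680) + (-0.22600) + (-0.17683) + (-0.28015)) = 2.07301.
With S = 9 species, ln S = 2.19722, so J = 2.07301/2.19722 = 0.94347, i.e. 0.943 to 3 decimal places.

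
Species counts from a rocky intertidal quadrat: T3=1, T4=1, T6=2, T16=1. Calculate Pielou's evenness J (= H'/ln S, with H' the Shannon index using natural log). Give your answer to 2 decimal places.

0.96

Total N = 1+1+2+1 = 5, so the proportions are 0.2, 0.2, 0.4, 0.2 (working shown to 4 dp, full precision carried).
H' = −Σ pᵢ ln pᵢ = −((-0.3219) + (-0.3219) + (-0.3665) + (-0.3219)) = 1.3322.
With S = 4 species, ln S = 1.3863, so J = 1.3322/1.3863 = 0.9610, i.e. 0.96 to 2 decimal places.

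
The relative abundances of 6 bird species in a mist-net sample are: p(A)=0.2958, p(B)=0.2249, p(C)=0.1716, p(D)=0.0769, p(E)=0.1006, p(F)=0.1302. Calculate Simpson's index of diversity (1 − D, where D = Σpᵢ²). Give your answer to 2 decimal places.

0.80

D = 0.2958² + 0.2249² + 0.1716² + 0.0769² + 0.1006² + 0.1302² = 0.0875 + 0.0506 + 0.0294 + 0.0059 + 0.0101 + 0.0170 = 0.2005 (working shown to 4 dp, full precision carried).
So 1 − D = 0.7995, i.e. 0.80 to 2 decimal places.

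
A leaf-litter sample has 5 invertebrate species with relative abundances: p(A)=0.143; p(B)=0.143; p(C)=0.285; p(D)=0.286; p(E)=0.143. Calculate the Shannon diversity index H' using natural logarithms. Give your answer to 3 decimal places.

1.550

Each pᵢ ln pᵢ term (working shown to 5 dp, full precision carried): 0.143×(-1.94491)=-0.27812, 0.143×(-1.94491)=-0.27812, 0.285×(-1.25527)=-0.35775, 0.286×(-1.25176)=-0.35800, 0.143×(-1.94491)=-0.27812.
Sum = -1.55012, so H' = 1.550.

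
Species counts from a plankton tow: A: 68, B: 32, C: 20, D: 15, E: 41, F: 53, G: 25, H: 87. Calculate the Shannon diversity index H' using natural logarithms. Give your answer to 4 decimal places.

1.9314

Total N = 68+32+20+15+41+53+25+87 = 341, so the proportions are 0.199413, 0.093842, 0.058651, 0.043988, 0.120235, 0.155425, 0.073314, 0.255132 (working shown to 6 dp, full precision carried).
Each pᵢ ln pᵢ term: 0.199413×(-1.612375)=-0.321529, 0.093842×(-2.366147)=-0.222043, 0.058651×(-2.836150)=-0.166343, 0.043988×(-3.123832)=-0.137412, 0.120235×(-2.118310)=-0.254694, 0.155425×(-1.861591)=-0.289338, 0.073314×(-2.613007)=-0.191569, 0.255132×(-1.365974)=-0.348504.
Sum = -1.931433, so H' = 1.9314.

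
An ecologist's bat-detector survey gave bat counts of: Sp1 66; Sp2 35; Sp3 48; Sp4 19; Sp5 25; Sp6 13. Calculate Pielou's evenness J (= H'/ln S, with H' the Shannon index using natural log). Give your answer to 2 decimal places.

0.92

Total N = 66+35+48+19+25+13 = 206, so the proportions are 0.3204, 0.1699, 0.233, 0.0922, 0.1214, 0.0631 (working shown to 4 dp, full precision carried).
H' = −Σ pᵢ ln pᵢ = −((-0.3647) + (-0.3012) + (-0.3394) + (-0.2198) + (-0.2559) + (-0.1744)) = 1.6554.
With S = 6 species, ln S = 1.7918, so J = 1.6554/1.7918 = 0.9239, i.e. 0.92 to 2 decimal places.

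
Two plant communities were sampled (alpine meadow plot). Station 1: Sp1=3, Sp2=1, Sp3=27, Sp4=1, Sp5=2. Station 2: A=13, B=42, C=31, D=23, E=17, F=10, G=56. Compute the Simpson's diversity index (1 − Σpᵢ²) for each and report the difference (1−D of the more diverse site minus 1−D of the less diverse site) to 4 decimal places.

Station 1: N=34, proportions 0.088235, 0.029412, 0.794118, 0.029412, 0.058824, giving 1−D = 0.356401 (working shown to 6 dp, full precision carried).
Station 2: N=192, proportions 0.067708, 0.21875, 0.161458, 0.119792, 0.088542, 0.052083, 0.291667, giving 1−D = 0.811523.
Difference = |0.356401 − 0.811523| = 0.455122, i.e. 0.4551 to 4 decimal places.

0.4551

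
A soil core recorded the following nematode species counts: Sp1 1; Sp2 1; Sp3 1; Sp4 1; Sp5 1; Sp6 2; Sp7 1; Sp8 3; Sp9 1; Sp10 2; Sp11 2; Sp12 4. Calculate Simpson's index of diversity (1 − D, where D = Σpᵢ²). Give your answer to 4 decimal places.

Total N = 1+1+1+1+1+2+1+3+1+2+2+4 = 20, so the proportions are 0.05, 0.05, 0.05, 0.05, 0.05, 0.1, 0.05, 0.15, 0.05, 0.1, 0.1, 0.2 (working shown to 6 dp, full precision carried).
D = 0.05² + 0.05² + 0.05² + 0.05² + 0.05² + 0.1² + 0.05² + 0.15² + 0.05² + 0.1² + 0.1² + 0.2² = 0.002500 + 0.002500 + 0.002500 + 0.002500 + 0.002500 + 0.010000 + 0.002500 + 0.022500 + 0.002500 + 0.010000 + 0.010000 + 0.040000 = 0.110000.
So 1 − D = 0.890000, i.e. 0.8900 to 4 decimal places.

0.8900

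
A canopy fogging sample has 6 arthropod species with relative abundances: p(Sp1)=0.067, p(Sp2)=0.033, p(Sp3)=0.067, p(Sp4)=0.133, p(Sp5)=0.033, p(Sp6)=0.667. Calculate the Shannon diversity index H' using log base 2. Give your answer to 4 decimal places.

1.6242

Each pᵢ log₂ pᵢ term (working shown to 6 dp, full precision carried): 0.067×(-3.899695)=-0.261280, 0.033×(-4.921390)=-0.162406, 0.067×(-3.899695)=-0.261280, 0.133×(-2.910502)=-0.387097, 0.033×(-4.921390)=-0.162406, 0.667×(-0.584241)=-0.389689.
Sum = -1.624157, so H' = 1.6242.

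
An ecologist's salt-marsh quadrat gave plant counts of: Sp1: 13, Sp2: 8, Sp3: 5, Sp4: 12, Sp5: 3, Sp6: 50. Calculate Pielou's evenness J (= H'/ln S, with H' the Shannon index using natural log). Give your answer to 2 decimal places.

0.76

Total N = 13+8+5+12+3+50 = 91, so the proportions are 0.1429, 0.0879, 0.0549, 0.1319, 0.033, 0.5495 (working shown to 4 dp, full precision carried).
H' = −Σ pᵢ ln pᵢ = −((-0.2780) + (-0.2138) + (-0.1594) + (-0.2672) + (-0.1125) + (-0.3290)) = 1.3598.
With S = 6 species, ln S = 1.7918, so J = 1.3598/1.7918 = 0.7589, i.e. 0.76 to 2 decimal places.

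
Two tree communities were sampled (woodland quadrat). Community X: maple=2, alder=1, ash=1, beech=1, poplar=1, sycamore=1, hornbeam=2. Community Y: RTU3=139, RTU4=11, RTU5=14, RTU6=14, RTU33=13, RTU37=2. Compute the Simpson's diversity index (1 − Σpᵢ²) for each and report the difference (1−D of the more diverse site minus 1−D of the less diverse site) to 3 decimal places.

0.377

Community X: N=9, proportions 0.222222, 0.111111, 0.111111, 0.111111, 0.111111, 0.111111, 0.222222, giving 1−D = 0.839506 (working shown to 6 dp, full precision carried).
Community Y: N=193, proportions 0.720207, 0.056995, 0.072539, 0.072539, 0.067358, 0.010363, giving 1−D = 0.462885.
Difference = |0.839506 − 0.462885| = 0.376621, i.e. 0.377 to 3 decimal places.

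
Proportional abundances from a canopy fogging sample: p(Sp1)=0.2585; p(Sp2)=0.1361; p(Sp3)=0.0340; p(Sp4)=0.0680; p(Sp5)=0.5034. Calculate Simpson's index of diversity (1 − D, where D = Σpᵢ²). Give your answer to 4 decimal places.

0.6555

D = 0.2585² + 0.1361² + 0.034² + 0.068² + 0.5034² = 0.066822 + 0.018523 + 0.001156 + 0.004624 + 0.253412 = 0.344537 (working shown to 6 dp, full precision carried).
So 1 − D = 0.655463, i.e. 0.6555 to 4 decimal places.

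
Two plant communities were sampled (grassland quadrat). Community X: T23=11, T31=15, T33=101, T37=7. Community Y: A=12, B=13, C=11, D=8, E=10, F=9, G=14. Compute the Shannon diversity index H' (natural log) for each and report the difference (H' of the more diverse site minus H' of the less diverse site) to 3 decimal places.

1.112

Community X: N=134, proportions 0.0820896, 0.1119403, 0.7537313, 0.0522388, giving H' = 0.8176447 (working shown to 7 dp, full precision carried).
Community Y: N=77, proportions 0.1558442, 0.1688312, 0.1428571, 0.1038961, 0.1298701, 0.1168831, 0.1818182, giving H' = 1.9292174.
Difference = |0.8176447 − 1.9292174| = 1.1115727, i.e. 1.112 to 3 decimal places.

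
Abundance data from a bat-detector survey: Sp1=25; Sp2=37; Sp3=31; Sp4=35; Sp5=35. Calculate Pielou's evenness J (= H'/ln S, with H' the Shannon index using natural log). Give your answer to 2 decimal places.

Total N = 25+37+31+35+35 = 163, so the proportions are 0.1534, 0.227, 0.1902, 0.2147, 0.2147 (working shown to 4 dp, full precision carried).
H' = −Σ pᵢ ln pᵢ = −((-0.2876) + (-0.3366) + (-0.3157) + (-0.3303) + (-0.3303)) = 1.6005.
With S = 5 species, ln S = 1.6094, so J = 1.6005/1.6094 = 0.9944, i.e. 0.99 to 2 decimal places.

0.99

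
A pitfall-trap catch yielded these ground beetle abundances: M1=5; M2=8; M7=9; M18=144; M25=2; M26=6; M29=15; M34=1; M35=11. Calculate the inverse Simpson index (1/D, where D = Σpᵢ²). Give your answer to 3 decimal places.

Total N = 5+8+9+144+2+6+15+1+11 = 201, so the proportions are 0.024876, 0.039801, 0.044776, 0.716418, 0.00995, 0.029851, 0.074627, 0.004975, 0.054726 (working shown to 6 dp, full precision carried).
D = 0.024876² + 0.039801² + 0.044776² + 0.716418² + 0.00995² + 0.029851² + 0.074627² + 0.004975² + 0.054726² = 0.000619 + 0.001584 + 0.002005 + 0.513255 + 0.000099 + 0.000891 + 0.005569 + 0.000025 + 0.002995 = 0.527041.
So 1/D = 1.89738, i.e. 1.897 to 3 decimal places.

1.897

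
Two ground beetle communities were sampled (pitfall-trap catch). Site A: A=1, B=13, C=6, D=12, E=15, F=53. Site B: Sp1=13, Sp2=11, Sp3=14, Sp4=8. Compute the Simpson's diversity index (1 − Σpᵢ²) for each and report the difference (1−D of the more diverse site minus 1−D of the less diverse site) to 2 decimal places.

0.08

Site A: N=100, proportions 0.01, 0.13, 0.06, 0.12, 0.15, 0.53, giving 1−D = 0.6616 (working shown to 4 dp, full precision carried).
Site B: N=46, proportions 0.2826, 0.2391, 0.3043, 0.1739, giving 1−D = 0.7401.
Difference = |0.6616 − 0.7401| = 0.0785, i.e. 0.08 to 2 decimal places.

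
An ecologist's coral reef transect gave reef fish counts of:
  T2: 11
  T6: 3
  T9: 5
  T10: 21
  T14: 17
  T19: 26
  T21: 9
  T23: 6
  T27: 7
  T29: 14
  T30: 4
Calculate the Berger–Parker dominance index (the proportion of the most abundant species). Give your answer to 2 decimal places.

Total N = 11+3+5+21+17+26+9+6+7+14+4 = 123, so the proportions are 0.0894, 0.0244, 0.0407, 0.1707, 0.1382, 0.2114, 0.0732, 0.0488, 0.0569, 0.1138, 0.0325 (working shown to 4 dp, full precision carried).
The largest proportion is 0.2114, i.e. d = 0.21 to 2 decimal places.

0.21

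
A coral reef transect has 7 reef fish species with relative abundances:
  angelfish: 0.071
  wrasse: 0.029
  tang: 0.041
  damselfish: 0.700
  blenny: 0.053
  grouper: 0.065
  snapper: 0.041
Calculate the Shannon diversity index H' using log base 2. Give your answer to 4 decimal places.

1.6381

Each pᵢ log₂ pᵢ term (working shown to 6 dp, full precision carried): 0.071×(-3.816037)=-0.270939, 0.029×(-5.107803)=-0.148126, 0.041×(-4.608232)=-0.188938, 0.7×(-0.514573)=-0.360201, 0.053×(-4.237864)=-0.224607, 0.065×(-3.943416)=-0.256322, 0.041×(-4.608232)=-0.188938.
Sum = -1.638070, so H' = 1.6381.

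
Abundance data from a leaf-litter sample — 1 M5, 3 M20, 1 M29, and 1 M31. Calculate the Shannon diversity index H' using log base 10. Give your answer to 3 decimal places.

Total N = 1+3+1+1 = 6, so the proportions are 0.16667, 0.5, 0.16667, 0.16667 (working shown to 5 dp, full precision carried).
Each pᵢ log₁₀ pᵢ term: 0.16667×(-0.77815)=-0.12969, 0.5×(-0.30103)=-0.15051, 0.16667×(-0.77815)=-0.12969, 0.16667×(-0.77815)=-0.12969.
Sum = -0.53959, so H' = 0.540.

0.540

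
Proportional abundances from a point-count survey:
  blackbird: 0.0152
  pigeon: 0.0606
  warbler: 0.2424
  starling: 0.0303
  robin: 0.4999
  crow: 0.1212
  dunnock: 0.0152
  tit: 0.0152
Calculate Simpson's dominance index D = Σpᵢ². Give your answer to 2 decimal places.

D = 0.0152² + 0.0606² + 0.2424² + 0.0303² + 0.4999² + 0.1212² + 0.0152² + 0.0152² = 0.0002 + 0.0037 + 0.0588 + 0.0009 + 0.2499 + 0.0147 + 0.0002 + 0.0002 = 0.3286 (working shown to 4 dp, full precision carried).
To 2 decimal places, D = 0.33.

0.33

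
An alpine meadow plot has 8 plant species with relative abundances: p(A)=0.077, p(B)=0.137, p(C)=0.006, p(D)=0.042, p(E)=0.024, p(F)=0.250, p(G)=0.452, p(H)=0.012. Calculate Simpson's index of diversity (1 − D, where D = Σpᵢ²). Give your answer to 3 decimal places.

D = 0.077² + 0.137² + 0.006² + 0.042² + 0.024² + 0.25² + 0.452² + 0.012² = 0.00593 + 0.01877 + 0.00004 + 0.00176 + 0.00058 + 0.06250 + 0.20430 + 0.00014 = 0.29402 (working shown to 5 dp, full precision carried).
So 1 − D = 0.70598, i.e. 0.706 to 3 decimal places.

0.706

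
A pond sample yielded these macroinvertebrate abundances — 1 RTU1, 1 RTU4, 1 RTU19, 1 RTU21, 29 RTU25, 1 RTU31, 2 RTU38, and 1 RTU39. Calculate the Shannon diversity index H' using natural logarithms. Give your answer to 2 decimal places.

0.93

Total N = 1+1+1+1+29+1+2+1 = 37, so the proportions are 0.027, 0.027, 0.027, 0.027, 0.7838, 0.027, 0.0541, 0.027 (working shown to 4 dp, full precision carried).
Each pᵢ ln pᵢ term: 0.027×(-3.6109)=-0.0976, 0.027×(-3.6109)=-0.0976, 0.027×(-3.6109)=-0.0976, 0.027×(-3.6109)=-0.0976, 0.7838×(-0.2436)=-0.1909, 0.027×(-3.6109)=-0.0976, 0.0541×(-2.9178)=-0.1577, 0.027×(-3.6109)=-0.0976.
Sum = -0.9342, so H' = 0.93.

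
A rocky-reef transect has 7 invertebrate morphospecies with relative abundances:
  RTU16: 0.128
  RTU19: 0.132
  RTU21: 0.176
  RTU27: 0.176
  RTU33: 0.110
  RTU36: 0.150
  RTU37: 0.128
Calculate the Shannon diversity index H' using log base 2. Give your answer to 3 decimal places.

Each pᵢ log₂ pᵢ term (working shown to 5 dp, full precision carried): 0.128×(-2.96578)=-0.37962, 0.132×(-2.92139)=-0.38562, 0.176×(-2.50635)=-0.44112, 0.176×(-2.50635)=-0.44112, 0.11×(-3.18442)=-0.35029, 0.15×(-2.73697)=-0.41054, 0.128×(-2.96578)=-0.37962.
Sum = -2.78793, so H' = 2.788.

2.788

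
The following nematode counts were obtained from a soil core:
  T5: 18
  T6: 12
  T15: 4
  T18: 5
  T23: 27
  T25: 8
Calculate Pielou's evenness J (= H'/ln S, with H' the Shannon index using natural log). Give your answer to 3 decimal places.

Total N = 18+12+4+5+27+8 = 74, so the proportions are 0.24324, 0.16216, 0.05405, 0.06757, 0.36486, 0.10811 (working shown to 5 dp, full precision carried).
H' = −Σ pᵢ ln pᵢ = −((-0.34387) + (-0.29500) + (-0.15772) + (-0.18207) + (-0.36787) + (-0.24050)) = 1.58702.
With S = 6 species, ln S = 1.79176, so J = 1.58702/1.79176 = 0.88573, i.e. 0.886 to 3 decimal places.

0.886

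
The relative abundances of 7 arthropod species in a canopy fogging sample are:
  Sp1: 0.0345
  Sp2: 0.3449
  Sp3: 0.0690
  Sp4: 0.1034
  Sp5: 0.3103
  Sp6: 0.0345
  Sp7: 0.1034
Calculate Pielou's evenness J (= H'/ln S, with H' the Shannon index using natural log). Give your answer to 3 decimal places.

0.831

H' = −Σ pᵢ ln pᵢ = −((-0.11615) + (-0.36715) + (-0.18448) + (-0.23463) + (-0.36312) + (-0.11615) + (-0.23463)) = 1.61632 (working shown to 5 dp, full precision carried).
With S = 7 species, ln S = 1.94591, so J = 1.61632/1.94591 = 0.83062, i.e. 0.831 to 3 decimal places.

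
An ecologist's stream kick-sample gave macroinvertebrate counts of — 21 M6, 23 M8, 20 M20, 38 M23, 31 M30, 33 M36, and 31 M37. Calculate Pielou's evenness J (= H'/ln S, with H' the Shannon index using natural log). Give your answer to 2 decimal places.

Total N = 21+23+20+38+31+33+31 = 197, so the proportions are 0.1066, 0.1168, 0.1015, 0.1929, 0.1574, 0.1675, 0.1574 (working shown to 4 dp, full precision carried).
H' = −Σ pᵢ ln pᵢ = −((-0.2386) + (-0.2507) + (-0.2322) + (-0.3174) + (-0.2910) + (-0.2993) + (-0.2910)) = 1.9203.
With S = 7 species, ln S = 1.9459, so J = 1.9203/1.9459 = 0.9869, i.e. 0.99 to 2 decimal places.

0.99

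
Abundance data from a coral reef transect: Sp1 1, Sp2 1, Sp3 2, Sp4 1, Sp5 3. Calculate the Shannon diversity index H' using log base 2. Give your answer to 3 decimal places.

2.156

Total N = 1+1+2+1+3 = 8, so the proportions are 0.125, 0.125, 0.25, 0.125, 0.375 (working shown to 5 dp, full precision carried).
Each pᵢ log₂ pᵢ term: 0.125×(-3.00000)=-0.37500, 0.125×(-3.00000)=-0.37500, 0.25×(-2.00000)=-0.50000, 0.125×(-3.00000)=-0.37500, 0.375×(-1.41504)=-0.53064.
Sum = -2.15564, so H' = 2.156.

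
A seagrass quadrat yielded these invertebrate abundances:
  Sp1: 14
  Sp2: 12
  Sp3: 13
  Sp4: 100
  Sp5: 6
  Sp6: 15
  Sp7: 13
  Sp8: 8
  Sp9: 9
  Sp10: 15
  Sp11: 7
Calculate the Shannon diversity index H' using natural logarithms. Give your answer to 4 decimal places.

Total N = 14+12+13+100+6+15+13+8+9+15+7 = 212, so the proportions are 0.066038, 0.056604, 0.061321, 0.471698, 0.028302, 0.070755, 0.061321, 0.037736, 0.042453, 0.070755, 0.033019 (working shown to 6 dp, full precision carried).
Each pᵢ ln pᵢ term: 0.066038×(-2.717529)=-0.179459, 0.056604×(-2.871680)=-0.162548, 0.061321×(-2.791637)=-0.171185, 0.471698×(-0.751416)=-0.354442, 0.028302×(-3.564827)=-0.100891, 0.070755×(-2.648536)=-0.187396, 0.061321×(-2.791637)=-0.171185, 0.037736×(-3.277145)=-0.123666, 0.042453×(-3.159362)=-0.134124, 0.070755×(-2.648536)=-0.187396, 0.033019×(-3.410676)=-0.112617.
Sum = -1.884910, so H' = 1.8849.

1.8849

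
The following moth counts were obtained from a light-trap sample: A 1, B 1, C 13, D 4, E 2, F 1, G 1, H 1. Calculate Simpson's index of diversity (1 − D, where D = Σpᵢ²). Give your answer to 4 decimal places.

0.6632

Total N = 1+1+13+4+2+1+1+1 = 24, so the proportions are 0.041667, 0.041667, 0.541667, 0.166667, 0.083333, 0.041667, 0.041667, 0.041667 (working shown to 6 dp, full precision carried).
D = 0.041667² + 0.041667² + 0.541667² + 0.166667² + 0.083333² + 0.041667² + 0.041667² + 0.041667² = 0.001736 + 0.001736 + 0.293403 + 0.027778 + 0.006944 + 0.001736 + 0.001736 + 0.001736 = 0.336806.
So 1 − D = 0.663194, i.e. 0.6632 to 4 decimal places.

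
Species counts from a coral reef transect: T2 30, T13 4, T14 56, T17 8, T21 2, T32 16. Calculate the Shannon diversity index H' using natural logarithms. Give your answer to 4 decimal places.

1.3451

Total N = 30+4+56+8+2+16 = 116, so the proportions are 0.258621, 0.034483, 0.482759, 0.068966, 0.017241, 0.137931 (working shown to 6 dp, full precision carried).
Each pᵢ ln pᵢ term: 0.258621×(-1.352393)=-0.349757, 0.034483×(-3.367296)=-0.116114, 0.482759×(-0.728239)=-0.351563, 0.068966×(-2.674149)=-0.184424, 0.017241×(-4.060443)=-0.070008, 0.137931×(-1.981001)=-0.273242.
Sum = -1.345107, so H' = 1.3451.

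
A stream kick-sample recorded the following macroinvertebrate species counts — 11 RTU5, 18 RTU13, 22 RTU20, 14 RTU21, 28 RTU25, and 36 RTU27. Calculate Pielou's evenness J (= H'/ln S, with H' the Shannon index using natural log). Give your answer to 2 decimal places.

0.96

Total N = 11+18+22+14+28+36 = 129, so the proportions are 0.0853, 0.1395, 0.1705, 0.1085, 0.2171, 0.2791 (working shown to 4 dp, full precision carried).
H' = −Σ pᵢ ln pᵢ = −((-0.2099) + (-0.2748) + (-0.3017) + (-0.2410) + (-0.3316) + (-0.3562)) = 1.7151.
With S = 6 species, ln S = 1.7918, so J = 1.7151/1.7918 = 0.9572, i.e. 0.96 to 2 decimal places.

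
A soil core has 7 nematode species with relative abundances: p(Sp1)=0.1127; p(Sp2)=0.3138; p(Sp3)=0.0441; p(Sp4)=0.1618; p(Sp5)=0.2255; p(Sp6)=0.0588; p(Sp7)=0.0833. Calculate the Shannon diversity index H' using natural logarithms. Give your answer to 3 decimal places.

1.752

Each pᵢ ln pᵢ term (working shown to 5 dp, full precision carried): 0.1127×(-2.18303)=-0.24603, 0.3138×(-1.15900)=-0.36369, 0.0441×(-3.12130)=-0.13765, 0.1618×(-1.82139)=-0.29470, 0.2255×(-1.48944)=-0.33587, 0.0588×(-2.83361)=-0.16662, 0.0833×(-2.48531)=-0.20703.
Sum = -1.75158, so H' = 1.752.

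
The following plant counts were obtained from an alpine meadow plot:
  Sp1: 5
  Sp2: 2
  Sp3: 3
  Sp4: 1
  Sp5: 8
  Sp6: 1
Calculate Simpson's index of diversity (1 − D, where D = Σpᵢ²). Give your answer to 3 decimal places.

0.740

Total N = 5+2+3+1+8+1 = 20, so the proportions are 0.25, 0.1, 0.15, 0.05, 0.4, 0.05 (working shown to 5 dp, full precision carried).
D = 0.25² + 0.1² + 0.15² + 0.05² + 0.4² + 0.05² = 0.06250 + 0.01000 + 0.02250 + 0.00250 + 0.16000 + 0.00250 = 0.26000.
So 1 − D = 0.74000, i.e. 0.740 to 3 decimal places.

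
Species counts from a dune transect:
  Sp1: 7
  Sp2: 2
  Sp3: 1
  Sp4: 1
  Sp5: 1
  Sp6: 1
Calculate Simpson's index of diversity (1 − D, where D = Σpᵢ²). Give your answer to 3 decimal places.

Total N = 7+2+1+1+1+1 = 13, so the proportions are 0.53846, 0.15385, 0.07692, 0.07692, 0.07692, 0.07692 (working shown to 5 dp, full precision carried).
D = 0.53846² + 0.15385² + 0.07692² + 0.07692² + 0.07692² + 0.07692² = 0.28994 + 0.02367 + 0.00592 + 0.00592 + 0.00592 + 0.00592 = 0.33728.
So 1 − D = 0.66272, i.e. 0.663 to 3 decimal places.

0.663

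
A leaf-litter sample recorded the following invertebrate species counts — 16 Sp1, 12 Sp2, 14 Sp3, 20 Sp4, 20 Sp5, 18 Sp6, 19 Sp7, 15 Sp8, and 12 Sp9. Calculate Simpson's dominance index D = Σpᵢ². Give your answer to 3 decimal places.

Total N = 16+12+14+20+20+18+19+15+12 = 146, so the proportions are 0.10959, 0.08219, 0.09589, 0.13699, 0.13699, 0.12329, 0.13014, 0.10274, 0.08219 (working shown to 5 dp, full precision carried).
D = 0.10959² + 0.08219² + 0.09589² + 0.13699² + 0.13699² + 0.12329² + 0.13014² + 0.10274² + 0.08219² = 0.01201 + 0.00676 + 0.00919 + 0.01877 + 0.01877 + 0.01520 + 0.01694 + 0.01056 + 0.00676 = 0.11494.
To 3 decimal places, D = 0.115.

0.115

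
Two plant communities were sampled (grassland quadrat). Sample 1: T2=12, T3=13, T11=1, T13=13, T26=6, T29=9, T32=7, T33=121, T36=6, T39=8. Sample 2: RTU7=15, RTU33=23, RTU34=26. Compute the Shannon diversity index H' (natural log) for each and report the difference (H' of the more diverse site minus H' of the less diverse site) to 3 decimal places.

0.386

Sample 1: N=196, proportions 0.061224, 0.066327, 0.005102, 0.066327, 0.030612, 0.045918, 0.035714, 0.617347, 0.030612, 0.040816, giving H' = 1.460098 (working shown to 6 dp, full precision carried).
Sample 2: N=64, proportions 0.234375, 0.359375, 0.40625, giving H' = 1.073764.
Difference = |1.460098 − 1.073764| = 0.386334, i.e. 0.386 to 3 decimal places.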